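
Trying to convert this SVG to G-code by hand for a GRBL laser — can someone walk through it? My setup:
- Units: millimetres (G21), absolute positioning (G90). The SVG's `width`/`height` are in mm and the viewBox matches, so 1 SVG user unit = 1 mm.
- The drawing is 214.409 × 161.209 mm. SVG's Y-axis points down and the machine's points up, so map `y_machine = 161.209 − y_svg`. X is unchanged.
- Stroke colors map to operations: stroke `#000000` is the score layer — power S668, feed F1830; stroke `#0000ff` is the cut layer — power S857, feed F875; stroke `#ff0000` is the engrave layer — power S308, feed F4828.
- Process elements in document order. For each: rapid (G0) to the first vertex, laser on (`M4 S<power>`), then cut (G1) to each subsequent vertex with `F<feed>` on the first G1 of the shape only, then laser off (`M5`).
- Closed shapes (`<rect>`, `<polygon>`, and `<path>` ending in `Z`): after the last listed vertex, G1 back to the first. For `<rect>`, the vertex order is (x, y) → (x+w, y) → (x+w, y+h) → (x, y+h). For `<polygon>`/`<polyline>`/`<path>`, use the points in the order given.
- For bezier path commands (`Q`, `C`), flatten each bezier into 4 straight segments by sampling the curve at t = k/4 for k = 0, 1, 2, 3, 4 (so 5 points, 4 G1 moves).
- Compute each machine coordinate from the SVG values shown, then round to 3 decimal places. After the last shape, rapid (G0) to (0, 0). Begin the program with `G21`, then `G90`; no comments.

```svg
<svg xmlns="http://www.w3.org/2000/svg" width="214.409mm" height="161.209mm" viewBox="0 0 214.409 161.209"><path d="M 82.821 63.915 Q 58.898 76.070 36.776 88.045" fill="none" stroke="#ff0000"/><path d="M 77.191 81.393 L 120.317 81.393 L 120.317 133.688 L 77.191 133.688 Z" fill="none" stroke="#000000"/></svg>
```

viewBox `0 0 214.409 161.209` with mm width/height → 1 unit = 1 mm. Flip: y_m = 161.209 − y_svg.

**Shape 1** — `<path>` quadratic bezier, stroke `#ff0000` → engrave (S308, F4828). Control points (SVG): P0=(82.821,63.915), P1=(58.898,76.070), P2=(36.776,88.045); sampled at t=k/4. Machine vertices: (82.821,97.294) → (70.972,91.228) → (59.348,85.184) → (47.950,79.163) → (36.776,73.164). Open path.

**Shape 2** — `<path>` rectangle, stroke `#000000` → score (S668, F1830). Machine vertices: (77.191,79.816) → (120.317,79.816) → (120.317,27.521) → (77.191,27.521) → (77.191,79.816). Closed: final G1 returns to the first vertex.

G21
G90
G0 X82.821 Y97.294
M4 S308
G1 X70.972 Y91.228 F4828
G1 X59.348 Y85.184
G1 X47.950 Y79.163
G1 X36.776 Y73.164
M5
G0 X77.191 Y79.816
M4 S668
G1 X120.317 Y79.816 F1830
G1 X120.317 Y27.521
G1 X77.191 Y27.521
G1 X77.191 Y79.816
M5
G0 X0.000 Y0.000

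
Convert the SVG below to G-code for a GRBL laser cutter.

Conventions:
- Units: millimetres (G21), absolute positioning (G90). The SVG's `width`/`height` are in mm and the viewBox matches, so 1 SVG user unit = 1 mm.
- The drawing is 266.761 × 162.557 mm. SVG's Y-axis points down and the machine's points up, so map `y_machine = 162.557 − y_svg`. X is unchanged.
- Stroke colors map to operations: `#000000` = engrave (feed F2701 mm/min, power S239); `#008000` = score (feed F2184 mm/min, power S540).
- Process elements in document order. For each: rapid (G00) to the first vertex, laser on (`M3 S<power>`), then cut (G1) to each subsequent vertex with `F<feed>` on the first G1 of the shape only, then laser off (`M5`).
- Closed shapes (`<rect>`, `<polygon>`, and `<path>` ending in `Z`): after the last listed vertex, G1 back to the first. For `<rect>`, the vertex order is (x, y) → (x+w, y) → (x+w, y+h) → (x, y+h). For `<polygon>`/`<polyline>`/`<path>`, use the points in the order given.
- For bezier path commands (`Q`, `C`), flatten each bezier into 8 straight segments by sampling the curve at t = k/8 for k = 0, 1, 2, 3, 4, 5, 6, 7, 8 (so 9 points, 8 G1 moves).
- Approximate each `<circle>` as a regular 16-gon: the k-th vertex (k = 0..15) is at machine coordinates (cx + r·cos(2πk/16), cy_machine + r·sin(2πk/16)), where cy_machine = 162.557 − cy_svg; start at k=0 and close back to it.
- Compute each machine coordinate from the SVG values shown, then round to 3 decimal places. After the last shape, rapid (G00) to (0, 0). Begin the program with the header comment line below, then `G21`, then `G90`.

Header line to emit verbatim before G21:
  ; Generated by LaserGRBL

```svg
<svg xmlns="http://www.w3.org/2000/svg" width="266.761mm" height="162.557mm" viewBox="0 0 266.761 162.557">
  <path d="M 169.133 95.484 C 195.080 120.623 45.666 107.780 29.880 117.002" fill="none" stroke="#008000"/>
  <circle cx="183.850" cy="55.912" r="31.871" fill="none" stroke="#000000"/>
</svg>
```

Since the viewBox matches the mm dimensions, user units are millimetres directly. The only transform is the Y-flip y_m = 162.557 − y_svg.

Shape 1 is a cubic bezier drawn with `<path>`. Its stroke #008000 means score at S540, F2184. After flipping Y the toolpath is (169.133,67.073) → (171.247,59.309) → (160.541,54.402) → (140.637,51.649) → (115.156,50.345) → (87.719,49.788) → (61.947,49.273) → (41.460,48.096) → (29.880,45.555).

Shape 2 is a circle drawn with `<circle>`. Its stroke #000000 means engrave at S239, F2701. After flipping Y the toolpath is (215.721,106.645) → (213.295,118.842) → (206.386,129.181) → (196.047,136.090) → (183.850,138.516) → (171.653,136.090) → (161.314,129.181) → (154.405,118.842) → (151.979,106.645) → (154.405,94.448) → (161.314,84.109) → (171.653,77.200) → (183.850,74.774) → (196.047,77.200) → (206.386,84.109) → (213.295,94.448) → (215.721,106.645), returning to the start.

; Generated by LaserGRBL
G21
G90
G00 X169.133 Y67.073
M3 S540
G1 X171.247 Y59.309 F2184
G1 X160.541 Y54.402
G1 X140.637 Y51.649
G1 X115.156 Y50.345
G1 X87.719 Y49.788
G1 X61.947 Y49.273
G1 X41.460 Y48.096
G1 X29.880 Y45.555
M5
G00 X215.721 Y106.645
M3 S239
G1 X213.295 Y118.842 F2701
G1 X206.386 Y129.181
G1 X196.047 Y136.090
G1 X183.850 Y138.516
G1 X171.653 Y136.090
G1 X161.314 Y129.181
G1 X154.405 Y118.842
G1 X151.979 Y106.645
G1 X154.405 Y94.448
G1 X161.314 Y84.109
G1 X171.653 Y77.200
G1 X183.850 Y74.774
G1 X196.047 Y77.200
G1 X206.386 Y84.109
G1 X213.295 Y94.448
G1 X215.721 Y106.645
M5
G00 X0.000 Y0.000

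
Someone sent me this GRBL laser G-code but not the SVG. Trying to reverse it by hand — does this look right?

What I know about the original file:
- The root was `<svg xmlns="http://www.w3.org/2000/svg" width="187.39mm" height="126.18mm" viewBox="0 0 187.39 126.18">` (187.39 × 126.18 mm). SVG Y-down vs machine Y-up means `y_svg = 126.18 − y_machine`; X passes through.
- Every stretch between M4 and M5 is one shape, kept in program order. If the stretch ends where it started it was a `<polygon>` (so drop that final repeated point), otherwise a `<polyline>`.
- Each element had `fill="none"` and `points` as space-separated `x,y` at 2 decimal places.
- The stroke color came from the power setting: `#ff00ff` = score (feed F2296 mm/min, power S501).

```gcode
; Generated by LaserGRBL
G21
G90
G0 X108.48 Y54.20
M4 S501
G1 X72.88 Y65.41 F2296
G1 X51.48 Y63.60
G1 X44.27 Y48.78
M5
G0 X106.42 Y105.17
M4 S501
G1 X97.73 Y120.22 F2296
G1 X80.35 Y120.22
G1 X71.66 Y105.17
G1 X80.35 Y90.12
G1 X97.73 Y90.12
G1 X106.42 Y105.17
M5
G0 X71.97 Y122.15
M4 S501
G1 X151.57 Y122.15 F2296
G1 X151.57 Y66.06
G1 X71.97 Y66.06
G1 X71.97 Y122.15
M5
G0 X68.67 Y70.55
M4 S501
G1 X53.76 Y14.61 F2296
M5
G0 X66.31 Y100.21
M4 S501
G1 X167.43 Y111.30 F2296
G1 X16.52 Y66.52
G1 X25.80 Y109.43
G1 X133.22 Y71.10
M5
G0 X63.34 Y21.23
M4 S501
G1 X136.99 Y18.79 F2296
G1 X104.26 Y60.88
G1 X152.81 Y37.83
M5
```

y_svg = 126.18 − y_m. Every run uses S501, so all elements get stroke `#ff00ff` (score).

[1] open run; points: 108.48,71.98 72.88,60.77 51.48,62.58 44.27,77.40

[2] closed run; points: 106.42,21.01 97.73,5.96 80.35,5.96 71.66,21.01 80.35,36.06 97.73,36.06

[3] closed run; points: 71.97,4.03 151.57,4.03 151.57,60.12 71.97,60.12

[4] open run; points: 68.67,55.63 53.76,111.57

[5] open run; points: 66.31,25.97 167.43,14.88 16.52,59.66 25.80,16.75 133.22,55.08

[6] open run; points: 63.34,104.95 136.99,107.39 104.26,65.30 152.81,88.35

<svg xmlns="http://www.w3.org/2000/svg" width="187.39mm" height="126.18mm" viewBox="0 0 187.39 126.18">
  <polyline points="108.48,71.98 72.88,60.77 51.48,62.58 44.27,77.40" fill="none" stroke="#ff00ff"/>
  <polygon points="106.42,21.01 97.73,5.96 80.35,5.96 71.66,21.01 80.35,36.06 97.73,36.06" fill="none" stroke="#ff00ff"/>
  <polygon points="71.97,4.03 151.57,4.03 151.57,60.12 71.97,60.12" fill="none" stroke="#ff00ff"/>
  <polyline points="68.67,55.63 53.76,111.57" fill="none" stroke="#ff00ff"/>
  <polyline points="66.31,25.97 167.43,14.88 16.52,59.66 25.80,16.75 133.22,55.08" fill="none" stroke="#ff00ff"/>
  <polyline points="63.34,104.95 136.99,107.39 104.26,65.30 152.81,88.35" fill="none" stroke="#ff00ff"/>
</svg>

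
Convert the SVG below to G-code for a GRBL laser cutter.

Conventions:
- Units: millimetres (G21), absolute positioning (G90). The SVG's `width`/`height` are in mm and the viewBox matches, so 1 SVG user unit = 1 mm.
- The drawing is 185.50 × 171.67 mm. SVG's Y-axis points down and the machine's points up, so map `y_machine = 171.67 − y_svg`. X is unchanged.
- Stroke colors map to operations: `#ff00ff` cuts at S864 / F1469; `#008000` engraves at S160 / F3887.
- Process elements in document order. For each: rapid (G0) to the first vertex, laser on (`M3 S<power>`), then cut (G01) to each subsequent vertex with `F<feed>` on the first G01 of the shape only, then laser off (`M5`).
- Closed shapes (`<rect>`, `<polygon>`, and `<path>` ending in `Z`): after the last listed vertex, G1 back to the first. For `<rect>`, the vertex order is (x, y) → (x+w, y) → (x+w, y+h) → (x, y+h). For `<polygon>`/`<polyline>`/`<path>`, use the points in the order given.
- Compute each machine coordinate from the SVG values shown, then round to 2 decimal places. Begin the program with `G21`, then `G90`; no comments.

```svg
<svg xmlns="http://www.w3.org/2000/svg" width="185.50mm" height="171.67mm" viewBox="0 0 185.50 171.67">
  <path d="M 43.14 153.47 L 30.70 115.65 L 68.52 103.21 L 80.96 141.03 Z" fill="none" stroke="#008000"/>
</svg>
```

G21
G90
G0 X43.14 Y18.20
M3 S160
G01 X30.70 Y56.02 F3887
G01 X68.52 Y68.46
G01 X80.96 Y30.64
G01 X43.14 Y18.20
M5

viewBox `0 0 185.50 171.67` with mm width/height → 1 unit = 1 mm. Flip: y_m = 171.67 − y_svg.

**Shape 1** — `<path>` regular polygon, stroke `#008000` → engrave (S160, F3887). Machine vertices: (43.14,18.20) → (30.70,56.02) → (68.52,68.46) → (80.96,30.64) → (43.14,18.20). Closed: final G1 returns to the first vertex.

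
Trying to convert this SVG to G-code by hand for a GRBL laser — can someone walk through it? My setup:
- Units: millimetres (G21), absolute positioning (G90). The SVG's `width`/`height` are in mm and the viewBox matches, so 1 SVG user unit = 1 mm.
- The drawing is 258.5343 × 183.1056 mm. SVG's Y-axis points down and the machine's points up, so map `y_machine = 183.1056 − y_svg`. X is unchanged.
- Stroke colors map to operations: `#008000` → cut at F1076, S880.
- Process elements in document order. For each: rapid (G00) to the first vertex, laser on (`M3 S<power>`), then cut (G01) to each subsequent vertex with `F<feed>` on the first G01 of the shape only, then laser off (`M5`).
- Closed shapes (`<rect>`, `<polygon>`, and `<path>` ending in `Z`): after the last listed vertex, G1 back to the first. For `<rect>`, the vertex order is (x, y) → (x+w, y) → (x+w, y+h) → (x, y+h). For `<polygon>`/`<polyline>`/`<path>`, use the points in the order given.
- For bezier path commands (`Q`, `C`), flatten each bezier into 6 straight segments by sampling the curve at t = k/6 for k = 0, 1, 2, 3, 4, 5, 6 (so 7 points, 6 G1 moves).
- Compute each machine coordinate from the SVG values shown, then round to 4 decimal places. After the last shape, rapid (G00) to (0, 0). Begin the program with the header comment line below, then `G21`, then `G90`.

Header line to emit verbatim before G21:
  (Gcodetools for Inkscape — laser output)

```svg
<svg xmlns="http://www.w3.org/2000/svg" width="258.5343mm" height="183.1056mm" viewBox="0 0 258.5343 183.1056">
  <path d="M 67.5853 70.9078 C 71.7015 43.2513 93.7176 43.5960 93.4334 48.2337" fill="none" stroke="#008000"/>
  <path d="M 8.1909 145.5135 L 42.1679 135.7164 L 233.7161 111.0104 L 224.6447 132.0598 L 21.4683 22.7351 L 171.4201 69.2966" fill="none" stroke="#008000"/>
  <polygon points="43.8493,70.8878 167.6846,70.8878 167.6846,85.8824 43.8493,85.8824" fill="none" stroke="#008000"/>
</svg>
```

(Gcodetools for Inkscape — laser output)
G21
G90
G00 X67.5853 Y112.1978
M3 S880
G01 X70.9489 Y123.8024 F1076
G01 X76.1792 Y131.3986
G01 X82.1595 Y135.6452
G01 X87.7731 Y137.2005
G01 X91.9033 Y136.7232
G01 X93.4334 Y134.8719
M5
G00 X8.1909 Y37.5921
M3 S880
G01 X42.1679 Y47.3892 F1076
G01 X233.7161 Y72.0952
G01 X224.6447 Y51.0458
G01 X21.4683 Y160.3705
G01 X171.4201 Y113.8090
M5
G00 X43.8493 Y112.2178
M3 S880
G01 X167.6846 Y112.2178 F1076
G01 X167.6846 Y97.2232
G01 X43.8493 Y97.2232
G01 X43.8493 Y112.2178
M5
G00 X0.0000 Y0.0000

Since the viewBox matches the mm dimensions, user units are millimetres directly. The only transform is the Y-flip y_m = 183.1056 − y_svg.

Shape 1 is a cubic bezier drawn with `<path>`. Its stroke #008000 means cut at S880, F1076. After flipping Y the toolpath is (67.5853,112.1978) → (70.9489,123.8024) → (76.1792,131.3986) → (82.1595,135.6452) → (87.7731,137.2005) → (91.9033,136.7232) → (93.4334,134.8719).

Shape 2 is a open polyline drawn with `<path>`. Its stroke #008000 means cut at S880, F1076. After flipping Y the toolpath is (8.1909,37.5921) → (42.1679,47.3892) → (233.7161,72.0952) → (224.6447,51.0458) → (21.4683,160.3705) → (171.4201,113.8090).

Shape 3 is a rectangle drawn with `<polygon>`. Its stroke #008000 means cut at S880, F1076. After flipping Y the toolpath is (43.8493,112.2178) → (167.6846,112.2178) → (167.6846,97.2232) → (43.8493,97.2232) → (43.8493,112.2178), returning to the start.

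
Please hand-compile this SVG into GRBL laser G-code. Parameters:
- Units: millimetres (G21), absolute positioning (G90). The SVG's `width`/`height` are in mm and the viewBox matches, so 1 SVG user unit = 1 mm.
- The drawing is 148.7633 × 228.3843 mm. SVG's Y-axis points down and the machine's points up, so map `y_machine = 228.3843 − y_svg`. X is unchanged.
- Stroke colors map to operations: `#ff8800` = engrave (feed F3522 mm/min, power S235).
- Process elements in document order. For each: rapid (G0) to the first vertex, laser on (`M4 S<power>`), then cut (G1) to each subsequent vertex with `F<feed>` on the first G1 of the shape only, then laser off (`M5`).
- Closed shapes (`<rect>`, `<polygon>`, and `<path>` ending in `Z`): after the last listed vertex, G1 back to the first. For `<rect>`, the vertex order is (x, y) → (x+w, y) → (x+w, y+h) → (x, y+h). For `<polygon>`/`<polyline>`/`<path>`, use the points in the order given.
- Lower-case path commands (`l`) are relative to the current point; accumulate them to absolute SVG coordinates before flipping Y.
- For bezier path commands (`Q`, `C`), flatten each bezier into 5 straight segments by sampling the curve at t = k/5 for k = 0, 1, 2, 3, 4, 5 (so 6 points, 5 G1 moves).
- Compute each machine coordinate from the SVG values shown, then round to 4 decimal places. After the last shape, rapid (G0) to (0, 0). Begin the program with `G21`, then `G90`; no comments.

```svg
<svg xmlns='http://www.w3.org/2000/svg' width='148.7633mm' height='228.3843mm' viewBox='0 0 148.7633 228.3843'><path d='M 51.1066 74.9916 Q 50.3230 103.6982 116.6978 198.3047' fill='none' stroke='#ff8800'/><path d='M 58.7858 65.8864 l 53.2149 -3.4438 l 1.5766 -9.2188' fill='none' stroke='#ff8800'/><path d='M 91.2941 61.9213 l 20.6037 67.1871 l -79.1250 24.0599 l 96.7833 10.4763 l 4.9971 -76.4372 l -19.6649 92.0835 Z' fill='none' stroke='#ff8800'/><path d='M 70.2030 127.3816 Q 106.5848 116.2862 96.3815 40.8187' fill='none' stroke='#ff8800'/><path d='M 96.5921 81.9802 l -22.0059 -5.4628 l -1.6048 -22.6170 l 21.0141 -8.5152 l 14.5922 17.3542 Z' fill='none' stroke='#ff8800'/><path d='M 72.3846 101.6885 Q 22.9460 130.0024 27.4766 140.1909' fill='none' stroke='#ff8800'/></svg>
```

G21
G90
G0 X51.1066 Y153.3927
M4 S235
G1 X53.4795 Y139.2741 F3522
G1 X61.2251 Y119.8834
G1 X74.3433 Y95.2208
G1 X92.8342 Y65.2862
G1 X116.6978 Y30.0796
M5
G0 X58.7858 Y162.4979
M4 S235
G1 X112.0007 Y165.9417 F3522
G1 X113.5773 Y175.1605
M5
G0 X91.2941 Y166.4630
M4 S235
G1 X111.8978 Y99.2759 F3522
G1 X32.7728 Y75.2160
G1 X129.5561 Y64.7397
G1 X134.5532 Y141.1769
G1 X114.8883 Y49.0934
G1 X91.2941 Y166.4630
M5
G0 X70.2030 Y101.0027
M4 S235
G1 X82.8923 Y108.0157 F3522
G1 X91.8548 Y120.1786
G1 X97.0905 Y137.4911
G1 X98.5994 Y159.9535
G1 X96.3815 Y187.5656
M5
G0 X96.5921 Y146.4041
M4 S235
G1 X74.5862 Y151.8669 F3522
G1 X72.9814 Y174.4839
G1 X93.9955 Y182.9991
G1 X108.5877 Y165.6449
G1 X96.5921 Y146.4041
M5
G0 X72.3846 Y126.6958
M4 S235
G1 X54.7679 Y116.0953 F3522
G1 X41.4688 Y106.9447
G1 X32.4872 Y99.2443
G1 X27.8231 Y92.9938
G1 X27.4766 Y88.1934
M5
G0 X0.0000 Y0.0000

viewBox `0 0 148.7633 228.3843` with mm width/height → 1 unit = 1 mm. Flip: y_m = 228.3843 − y_svg.

**Shape 1** — `<path>` quadratic bezier, stroke `#ff8800` → engrave (S235, F3522). Control points (SVG): P0=(51.1066,74.9916), P1=(50.3230,103.6982), P2=(116.6978,198.3047); sampled at t=k/5. Machine vertices: (51.1066,153.3927) → (53.4795,139.2741) → (61.2251,119.8834) → (74.3433,95.2208) → (92.8342,65.2862) → (116.6978,30.0796). Open path.

**Shape 2** — `<path>` open polyline, stroke `#ff8800` → engrave (S235, F3522). Machine vertices: (58.7858,162.4979) → (112.0007,165.9417) → (113.5773,175.1605). Open path.

**Shape 3** — `<path>` closed polygon, stroke `#ff8800` → engrave (S235, F3522). Machine vertices: (91.2941,166.4630) → (111.8978,99.2759) → (32.7728,75.2160) → (129.5561,64.7397) → (134.5532,141.1769) → (114.8883,49.0934) → (91.2941,166.4630). Closed: final G1 returns to the first vertex.

**Shape 4** — `<path>` quadratic bezier, stroke `#ff8800` → engrave (S235, F3522). Control points (SVG): P0=(70.2030,127.3816), P1=(106.5848,116.2862), P2=(96.3815,40.8187); sampled at t=k/5. Machine vertices: (70.2030,101.0027) → (82.8923,108.0157) → (91.8548,120.1786) → (97.0905,137.4911) → (98.5994,159.9535) → (96.3815,187.5656). Open path.

**Shape 5** — `<path>` regular polygon, stroke `#ff8800` → engrave (S235, F3522). Machine vertices: (96.5921,146.4041) → (74.5862,151.8669) → (72.9814,174.4839) → (93.9955,182.9991) → (108.5877,165.6449) → (96.5921,146.4041). Closed: final G1 returns to the first vertex.

**Shape 6** — `<path>` quadratic bezier, stroke `#ff8800` → engrave (S235, F3522). Control points (SVG): P0=(72.3846,101.6885), P1=(22.9460,130.0024), P2=(27.4766,140.1909); sampled at t=k/5. Machine vertices: (72.3846,126.6958) → (54.7679,116.0953) → (41.4688,106.9447) → (32.4872,99.2443) → (27.8231,92.9938) → (27.4766,88.1934). Open path.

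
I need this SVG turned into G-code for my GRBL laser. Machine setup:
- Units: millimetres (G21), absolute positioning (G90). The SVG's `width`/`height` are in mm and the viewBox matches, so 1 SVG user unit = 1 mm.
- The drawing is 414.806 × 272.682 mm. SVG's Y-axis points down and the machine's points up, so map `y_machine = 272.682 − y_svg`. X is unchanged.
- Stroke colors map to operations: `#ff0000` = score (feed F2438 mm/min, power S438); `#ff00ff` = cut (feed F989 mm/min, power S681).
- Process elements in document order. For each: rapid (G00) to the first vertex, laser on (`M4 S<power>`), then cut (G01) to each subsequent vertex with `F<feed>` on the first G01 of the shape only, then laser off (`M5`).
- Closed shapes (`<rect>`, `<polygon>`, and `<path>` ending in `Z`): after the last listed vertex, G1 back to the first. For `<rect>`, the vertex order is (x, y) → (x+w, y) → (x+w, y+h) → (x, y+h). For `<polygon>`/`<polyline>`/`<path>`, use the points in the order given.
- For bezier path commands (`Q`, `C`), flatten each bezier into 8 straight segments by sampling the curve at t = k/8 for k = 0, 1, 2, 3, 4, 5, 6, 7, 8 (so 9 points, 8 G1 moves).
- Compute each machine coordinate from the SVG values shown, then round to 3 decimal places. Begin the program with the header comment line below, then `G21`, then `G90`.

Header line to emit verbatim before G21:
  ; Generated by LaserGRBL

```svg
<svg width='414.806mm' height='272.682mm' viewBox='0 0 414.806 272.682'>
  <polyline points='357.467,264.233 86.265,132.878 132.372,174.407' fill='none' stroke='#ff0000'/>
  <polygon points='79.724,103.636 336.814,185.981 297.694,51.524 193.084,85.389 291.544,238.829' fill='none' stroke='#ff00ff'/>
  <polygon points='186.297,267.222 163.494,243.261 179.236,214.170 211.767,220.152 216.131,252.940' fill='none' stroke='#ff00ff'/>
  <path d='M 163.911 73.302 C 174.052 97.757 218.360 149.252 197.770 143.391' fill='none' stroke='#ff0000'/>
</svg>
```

; Generated by LaserGRBL
G21
G90
G00 X357.467 Y8.449
M4 S438
G01 X86.265 Y139.804 F2438
G01 X132.372 Y98.275
M5
G00 X79.724 Y169.046
M4 S681
G01 X336.814 Y86.701 F989
G01 X297.694 Y221.158
G01 X193.084 Y187.293
G01 X291.544 Y33.853
G01 X79.724 Y169.046
M5
G00 X186.297 Y5.460
M4 S681
G01 X163.494 Y29.421 F989
G01 X179.236 Y58.512
G01 X211.767 Y52.530
G01 X216.131 Y19.742
G01 X186.297 Y5.460
M5
G00 X163.911 Y199.380
M4 S438
G01 X169.122 Y189.107 F2438
G01 X176.375 Y177.287
G01 X184.510 Y164.911
G01 X192.365 Y152.967
G01 X198.779 Y142.444
G01 X202.592 Y134.331
G01 X202.643 Y129.617
G01 X197.770 Y129.291
M5

1 u = 1 mm; y_m = 272.682 − y.

[1] `<polyline>` open polyline, #ff0000→score S438 F2438: (357.467,8.449) → (86.265,139.804) → (132.372,98.275)

[2] `<polygon>` closed polygon, #ff00ff→cut S681 F989: (79.724,169.046) → (336.814,86.701) → (297.694,221.158) → (193.084,187.293) → (291.544,33.853) → (79.724,169.046) (closed)

[3] `<polygon>` regular polygon, #ff00ff→cut S681 F989: (186.297,5.460) → (163.494,29.421) → (179.236,58.512) → (211.767,52.530) → (216.131,19.742) → (186.297,5.460) (closed)

[4] `<path>` cubic bezier, #ff0000→score S438 F2438: (163.911,199.380) → (169.122,189.107) → (176.375,177.287) → (184.510,164.911) → (192.365,152.967) → (198.779,142.444) → (202.592,134.331) → (202.643,129.617) → (197.770,129.291)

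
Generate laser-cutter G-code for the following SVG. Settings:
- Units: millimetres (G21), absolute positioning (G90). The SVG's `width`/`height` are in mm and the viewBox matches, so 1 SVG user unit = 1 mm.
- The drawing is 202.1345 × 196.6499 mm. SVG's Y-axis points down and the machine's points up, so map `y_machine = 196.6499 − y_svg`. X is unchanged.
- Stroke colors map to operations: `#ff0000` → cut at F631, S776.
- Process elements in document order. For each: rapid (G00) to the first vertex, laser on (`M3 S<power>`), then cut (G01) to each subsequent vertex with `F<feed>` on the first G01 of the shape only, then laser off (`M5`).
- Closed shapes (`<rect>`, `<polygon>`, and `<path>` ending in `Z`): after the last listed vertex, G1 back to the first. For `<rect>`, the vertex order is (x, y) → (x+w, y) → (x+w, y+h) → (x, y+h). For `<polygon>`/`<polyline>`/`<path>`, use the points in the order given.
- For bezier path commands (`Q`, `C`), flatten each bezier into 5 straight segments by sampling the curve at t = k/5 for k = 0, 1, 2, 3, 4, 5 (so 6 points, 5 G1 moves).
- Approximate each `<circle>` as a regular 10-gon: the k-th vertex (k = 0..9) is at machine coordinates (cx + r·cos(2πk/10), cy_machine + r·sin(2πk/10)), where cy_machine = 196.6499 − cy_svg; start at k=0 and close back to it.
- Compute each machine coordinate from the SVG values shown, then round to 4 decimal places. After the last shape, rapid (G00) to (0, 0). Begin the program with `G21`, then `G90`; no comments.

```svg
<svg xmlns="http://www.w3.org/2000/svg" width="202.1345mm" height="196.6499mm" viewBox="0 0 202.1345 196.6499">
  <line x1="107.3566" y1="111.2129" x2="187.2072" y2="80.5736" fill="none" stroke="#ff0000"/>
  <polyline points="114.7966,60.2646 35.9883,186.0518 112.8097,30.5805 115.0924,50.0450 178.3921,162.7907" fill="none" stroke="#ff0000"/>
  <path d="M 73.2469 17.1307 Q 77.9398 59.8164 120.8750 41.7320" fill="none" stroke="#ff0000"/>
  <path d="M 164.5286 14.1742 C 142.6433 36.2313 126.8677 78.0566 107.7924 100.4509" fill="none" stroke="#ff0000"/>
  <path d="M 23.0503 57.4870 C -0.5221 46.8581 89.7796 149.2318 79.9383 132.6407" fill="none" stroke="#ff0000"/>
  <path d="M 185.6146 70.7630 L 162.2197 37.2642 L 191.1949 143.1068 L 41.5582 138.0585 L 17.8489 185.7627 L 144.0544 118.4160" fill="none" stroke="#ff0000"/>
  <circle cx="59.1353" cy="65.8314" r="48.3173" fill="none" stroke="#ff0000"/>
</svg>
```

G21
G90
G00 X107.3566 Y85.4370
M3 S776
G01 X187.2072 Y116.0763 F631
M5
G00 X114.7966 Y136.3853
M3 S776
G01 X35.9883 Y10.5981 F631
G01 X112.8097 Y166.0694
G01 X115.0924 Y146.6049
G01 X178.3921 Y33.8592
M5
G00 X73.2469 Y179.5192
M3 S776
G01 X76.6538 Y164.8757 F631
G01 X83.1200 Y155.0939
G01 X92.6456 Y150.1736
G01 X105.2306 Y150.1149
G01 X120.8750 Y154.9179
M5
G00 X164.5286 Y182.4757
M3 S776
G01 X152.0553 Y167.1828 F631
G01 X140.5967 Y149.0272
G01 X129.7011 Y129.8903
G01 X118.9169 Y111.6537
G01 X107.7924 Y96.1990
M5
G00 X23.0503 Y139.1629
M3 S776
G01 X20.8596 Y133.8357 F631
G01 X35.7259 Y112.5222
G01 X57.3763 Y86.3571
G01 X75.5381 Y66.4746
G01 X79.9383 Y64.0092
M5
G00 X185.6146 Y125.8869
M3 S776
G01 X162.2197 Y159.3857 F631
G01 X191.1949 Y53.5431
G01 X41.5582 Y58.5914
G01 X17.8489 Y10.8872
G01 X144.0544 Y78.2339
M5
G00 X107.4526 Y130.8185
M3 S776
G01 X98.2248 Y159.2187 F631
G01 X74.0662 Y176.7710
G01 X44.2044 Y176.7710
G01 X20.0458 Y159.2187
G01 X10.8180 Y130.8185
G01 X20.0458 Y102.4183
G01 X44.2044 Y84.8660
G01 X74.0662 Y84.8660
G01 X98.2248 Y102.4183
G01 X107.4526 Y130.8185
M5
G00 X0.0000 Y0.0000

Since the viewBox matches the mm dimensions, user units are millimetres directly. The only transform is the Y-flip y_m = 196.6499 − y_svg.

Shape 1 is a line segment drawn with `<line>`. Its stroke #ff0000 means cut at S776, F631. After flipping Y the toolpath is (107.3566,85.4370) → (187.2072,116.0763).

Shape 2 is a open polyline drawn with `<polyline>`. Its stroke #ff0000 means cut at S776, F631. After flipping Y the toolpath is (114.7966,136.3853) → (35.9883,10.5981) → (112.8097,166.0694) → (115.0924,146.6049) → (178.3921,33.8592).

Shape 3 is a quadratic bezier drawn with `<path>`. Its stroke #ff0000 means cut at S776, F631. After flipping Y the toolpath is (73.2469,179.5192) → (76.6538,164.8757) → (83.1200,155.0939) → (92.6456,150.1736) → (105.2306,150.1149) → (120.8750,154.9179).

Shape 4 is a cubic bezier drawn with `<path>`. Its stroke #ff0000 means cut at S776, F631. After flipping Y the toolpath is (164.5286,182.4757) → (152.0553,167.1828) → (140.5967,149.0272) → (129.7011,129.8903) → (118.9169,111.6537) → (107.7924,96.1990).

Shape 5 is a cubic bezier drawn with `<path>`. Its stroke #ff0000 means cut at S776, F631. After flipping Y the toolpath is (23.0503,139.1629) → (20.8596,133.8357) → (35.7259,112.5222) → (57.3763,86.3571) → (75.5381,66.4746) → (79.9383,64.0092).

Shape 6 is a open polyline drawn with `<path>`. Its stroke #ff0000 means cut at S776, F631. After flipping Y the toolpath is (185.6146,125.8869) → (162.2197,159.3857) → (191.1949,53.5431) → (41.5582,58.5914) → (17.8489,10.8872) → (144.0544,78.2339).

Shape 7 is a circle drawn with `<circle>`. Its stroke #ff0000 means cut at S776, F631. After flipping Y the toolpath is (107.4526,130.8185) → (98.2248,159.2187) → (74.0662,176.7710) → (44.2044,176.7710) → (20.0458,159.2187) → (10.8180,130.8185) → (20.0458,102.4183) → (44.2044,84.8660) → (74.0662,84.8660) → (98.2248,102.4183) → (107.4526,130.8185), returning to the start.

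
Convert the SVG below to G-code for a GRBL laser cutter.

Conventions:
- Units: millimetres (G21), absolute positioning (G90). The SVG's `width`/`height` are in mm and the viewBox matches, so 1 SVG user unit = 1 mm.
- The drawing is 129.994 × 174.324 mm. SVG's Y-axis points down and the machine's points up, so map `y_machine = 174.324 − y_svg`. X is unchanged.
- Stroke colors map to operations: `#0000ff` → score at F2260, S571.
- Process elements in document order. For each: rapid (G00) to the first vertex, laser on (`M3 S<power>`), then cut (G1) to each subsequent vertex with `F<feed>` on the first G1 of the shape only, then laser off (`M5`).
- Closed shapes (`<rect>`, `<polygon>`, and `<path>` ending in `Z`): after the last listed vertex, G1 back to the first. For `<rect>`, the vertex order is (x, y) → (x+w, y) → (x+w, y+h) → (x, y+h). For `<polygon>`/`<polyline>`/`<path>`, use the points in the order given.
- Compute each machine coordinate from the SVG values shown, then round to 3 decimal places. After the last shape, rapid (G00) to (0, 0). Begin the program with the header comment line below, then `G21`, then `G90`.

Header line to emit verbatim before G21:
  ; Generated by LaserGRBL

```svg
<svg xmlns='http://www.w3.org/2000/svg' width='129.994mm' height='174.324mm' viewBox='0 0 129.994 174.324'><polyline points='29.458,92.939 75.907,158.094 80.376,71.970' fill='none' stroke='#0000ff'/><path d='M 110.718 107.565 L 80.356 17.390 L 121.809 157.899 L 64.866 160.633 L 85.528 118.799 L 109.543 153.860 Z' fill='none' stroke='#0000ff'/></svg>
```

1 u = 1 mm; y_m = 174.324 − y.

[1] `<polyline>` open polyline, #0000ff→score S571 F2260: (29.458,81.385) → (75.907,16.230) → (80.376,102.354)

[2] `<path>` closed polygon, #0000ff→score S571 F2260: (110.718,66.759) → (80.356,156.934) → (121.809,16.425) → (64.866,13.691) → (85.528,55.525) → (109.543,20.464) → (110.718,66.759) (closed)

; Generated by LaserGRBL
G21
G90
G00 X29.458 Y81.385
M3 S571
G1 X75.907 Y16.230 F2260
G1 X80.376 Y102.354
M5
G00 X110.718 Y66.759
M3 S571
G1 X80.356 Y156.934 F2260
G1 X121.809 Y16.425
G1 X64.866 Y13.691
G1 X85.528 Y55.525
G1 X109.543 Y20.464
G1 X110.718 Y66.759
M5
G00 X0.000 Y0.000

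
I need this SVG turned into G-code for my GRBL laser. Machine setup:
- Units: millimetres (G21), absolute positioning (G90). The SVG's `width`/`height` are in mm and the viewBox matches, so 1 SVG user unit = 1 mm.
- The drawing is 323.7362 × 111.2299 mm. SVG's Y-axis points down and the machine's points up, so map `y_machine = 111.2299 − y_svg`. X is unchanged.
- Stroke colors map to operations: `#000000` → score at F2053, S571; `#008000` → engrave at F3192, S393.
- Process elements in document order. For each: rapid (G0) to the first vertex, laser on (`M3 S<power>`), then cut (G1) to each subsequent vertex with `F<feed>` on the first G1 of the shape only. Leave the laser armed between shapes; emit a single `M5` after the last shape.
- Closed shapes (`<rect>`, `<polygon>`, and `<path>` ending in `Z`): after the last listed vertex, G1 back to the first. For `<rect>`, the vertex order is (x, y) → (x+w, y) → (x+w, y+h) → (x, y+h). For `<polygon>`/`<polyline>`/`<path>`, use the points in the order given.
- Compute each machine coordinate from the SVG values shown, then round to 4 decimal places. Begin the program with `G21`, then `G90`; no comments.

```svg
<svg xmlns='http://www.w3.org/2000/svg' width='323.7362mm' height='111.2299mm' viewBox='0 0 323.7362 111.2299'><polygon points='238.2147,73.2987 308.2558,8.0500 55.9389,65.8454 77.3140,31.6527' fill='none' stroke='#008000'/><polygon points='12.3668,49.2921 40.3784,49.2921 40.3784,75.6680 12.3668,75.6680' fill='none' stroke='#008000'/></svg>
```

viewBox `0 0 323.7362 111.2299` with mm width/height → 1 unit = 1 mm. Flip: y_m = 111.2299 − y_svg.

**Shape 1** — `<polygon>` closed polygon, stroke `#008000` → engrave (S393, F3192). Machine vertices: (238.2147,37.9312) → (308.2558,103.1799) → (55.9389,45.3845) → (77.3140,79.5772) → (238.2147,37.9312). Closed: final G1 returns to the first vertex.

**Shape 2** — `<polygon>` rectangle, stroke `#008000` → engrave (S393, F3192). Machine vertices: (12.3668,61.9378) → (40.3784,61.9378) → (40.3784,35.5619) → (12.3668,35.5619) → (12.3668,61.9378). Closed: final G1 returns to the first vertex.

G21
G90
G0 X238.2147 Y37.9312
M3 S393
G1 X308.2558 Y103.1799 F3192
G1 X55.9389 Y45.3845
G1 X77.3140 Y79.5772
G1 X238.2147 Y37.9312
G0 X12.3668 Y61.9378
M3 S393
G1 X40.3784 Y61.9378 F3192
G1 X40.3784 Y35.5619
G1 X12.3668 Y35.5619
G1 X12.3668 Y61.9378
M5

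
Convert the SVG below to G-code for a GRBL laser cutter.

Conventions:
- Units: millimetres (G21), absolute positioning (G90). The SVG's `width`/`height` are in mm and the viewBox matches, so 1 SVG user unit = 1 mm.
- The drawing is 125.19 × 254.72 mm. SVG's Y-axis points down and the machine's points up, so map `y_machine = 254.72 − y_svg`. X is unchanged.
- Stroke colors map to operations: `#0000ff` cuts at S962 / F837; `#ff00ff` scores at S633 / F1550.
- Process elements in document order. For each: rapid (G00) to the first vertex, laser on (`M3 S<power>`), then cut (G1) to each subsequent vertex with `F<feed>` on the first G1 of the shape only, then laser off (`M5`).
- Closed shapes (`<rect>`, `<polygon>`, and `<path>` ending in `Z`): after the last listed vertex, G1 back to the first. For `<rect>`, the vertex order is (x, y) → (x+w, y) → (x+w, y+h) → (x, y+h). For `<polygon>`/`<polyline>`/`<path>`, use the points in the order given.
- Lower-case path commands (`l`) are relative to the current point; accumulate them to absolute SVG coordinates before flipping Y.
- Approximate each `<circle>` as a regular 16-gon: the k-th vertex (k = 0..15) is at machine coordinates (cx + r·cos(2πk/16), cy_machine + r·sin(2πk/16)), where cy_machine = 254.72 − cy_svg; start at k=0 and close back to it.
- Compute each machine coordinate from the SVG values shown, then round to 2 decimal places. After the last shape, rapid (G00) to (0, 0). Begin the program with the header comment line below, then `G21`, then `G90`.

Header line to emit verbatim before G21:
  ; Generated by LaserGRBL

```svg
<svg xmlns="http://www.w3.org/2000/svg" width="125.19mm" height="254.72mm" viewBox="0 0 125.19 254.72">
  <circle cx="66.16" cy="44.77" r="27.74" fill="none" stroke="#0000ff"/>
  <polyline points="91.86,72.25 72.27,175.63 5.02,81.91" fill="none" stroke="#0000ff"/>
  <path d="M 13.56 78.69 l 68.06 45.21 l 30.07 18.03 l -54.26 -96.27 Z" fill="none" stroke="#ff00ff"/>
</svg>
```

; Generated by LaserGRBL
G21
G90
G00 X93.90 Y209.95
M3 S962
G1 X91.79 Y220.57 F837
G1 X85.78 Y229.57
G1 X76.78 Y235.58
G1 X66.16 Y237.69
G1 X55.54 Y235.58
G1 X46.54 Y229.57
G1 X40.53 Y220.57
G1 X38.42 Y209.95
G1 X40.53 Y199.33
G1 X46.54 Y190.33
G1 X55.54 Y184.32
G1 X66.16 Y182.21
G1 X76.78 Y184.32
G1 X85.78 Y190.33
G1 X91.79 Y199.33
G1 X93.90 Y209.95
M5
G00 X91.86 Y182.47
M3 S962
G1 X72.27 Y79.09 F837
G1 X5.02 Y172.81
M5
G00 X13.56 Y176.03
M3 S633
G1 X81.62 Y130.82 F1550
G1 X111.69 Y112.79
G1 X57.43 Y209.06
G1 X13.56 Y176.03
M5
G00 X0.00 Y0.00

viewBox `0 0 125.19 254.72` with mm width/height → 1 unit = 1 mm. Flip: y_m = 254.72 − y_svg.

**Shape 1** — `<circle>` circle, stroke `#0000ff` → cut (S962, F837). Machine vertices: (93.90,209.95) → (91.79,220.57) → (85.78,229.57) → (76.78,235.58) → (66.16,237.69) → (55.54,235.58) → (46.54,229.57) → (40.53,220.57) → (38.42,209.95) → (40.53,199.33) → (46.54,190.33) → (55.54,184.32) → (66.16,182.21) → (76.78,184.32) → (85.78,190.33) → (91.79,199.33) → (93.90,209.95). Closed: final G1 returns to the first vertex.

**Shape 2** — `<polyline>` open polyline, stroke `#0000ff` → cut (S962, F837). Machine vertices: (91.86,182.47) → (72.27,79.09) → (5.02,172.81). Open path.

**Shape 3** — `<path>` closed polygon, stroke `#ff00ff` → score (S633, F1550). Machine vertices: (13.56,176.03) → (81.62,130.82) → (111.69,112.79) → (57.43,209.06) → (13.56,176.03). Closed: final G1 returns to the first vertex.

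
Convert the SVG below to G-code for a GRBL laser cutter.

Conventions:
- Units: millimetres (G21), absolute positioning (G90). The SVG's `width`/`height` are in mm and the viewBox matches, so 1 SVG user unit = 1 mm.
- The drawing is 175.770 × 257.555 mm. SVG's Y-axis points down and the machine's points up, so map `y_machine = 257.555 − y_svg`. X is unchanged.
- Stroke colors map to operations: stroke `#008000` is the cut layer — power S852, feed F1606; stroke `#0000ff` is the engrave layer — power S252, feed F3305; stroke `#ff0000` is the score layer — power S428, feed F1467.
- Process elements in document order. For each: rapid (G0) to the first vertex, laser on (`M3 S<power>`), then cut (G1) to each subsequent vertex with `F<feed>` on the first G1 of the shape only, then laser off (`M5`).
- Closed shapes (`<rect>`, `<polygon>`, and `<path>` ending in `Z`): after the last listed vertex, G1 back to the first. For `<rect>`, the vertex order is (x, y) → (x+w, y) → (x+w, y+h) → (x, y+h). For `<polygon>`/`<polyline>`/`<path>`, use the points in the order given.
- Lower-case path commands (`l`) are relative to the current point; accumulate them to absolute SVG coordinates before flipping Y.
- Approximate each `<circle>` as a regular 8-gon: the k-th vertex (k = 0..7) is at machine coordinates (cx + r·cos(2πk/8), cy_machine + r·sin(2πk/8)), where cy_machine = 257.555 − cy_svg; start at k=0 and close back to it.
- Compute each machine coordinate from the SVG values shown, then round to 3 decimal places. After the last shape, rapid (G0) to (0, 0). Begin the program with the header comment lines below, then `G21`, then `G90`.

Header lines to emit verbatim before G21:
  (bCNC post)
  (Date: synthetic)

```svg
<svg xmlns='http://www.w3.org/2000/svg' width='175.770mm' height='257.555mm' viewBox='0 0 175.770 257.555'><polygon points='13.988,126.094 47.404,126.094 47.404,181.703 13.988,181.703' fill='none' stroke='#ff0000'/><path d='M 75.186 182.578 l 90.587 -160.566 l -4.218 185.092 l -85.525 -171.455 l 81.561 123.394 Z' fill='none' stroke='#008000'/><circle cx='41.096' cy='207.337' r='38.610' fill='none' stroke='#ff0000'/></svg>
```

1 u = 1 mm; y_m = 257.555 − y.

[1] `<polygon>` rectangle, #ff0000→score S428 F1467: (13.988,131.461) → (47.404,131.461) → (47.404,75.852) → (13.988,75.852) → (13.988,131.461) (closed)

[2] `<path>` closed polygon, #008000→cut S852 F1606: (75.186,74.977) → (165.773,235.543) → (161.555,50.451) → (76.030,221.906) → (157.591,98.512) → (75.186,74.977) (closed)

[3] `<circle>` circle, #ff0000→score S428 F1467: (79.706,50.218) → (68.397,77.519) → (41.096,88.828) → (13.795,77.519) → (2.486,50.218) → (13.795,22.917) → (41.096,11.608) → (68.397,22.917) → (79.706,50.218) (closed)

(bCNC post)
(Date: synthetic)
G21
G90
G0 X13.988 Y131.461
M3 S428
G1 X47.404 Y131.461 F1467
G1 X47.404 Y75.852
G1 X13.988 Y75.852
G1 X13.988 Y131.461
M5
G0 X75.186 Y74.977
M3 S852
G1 X165.773 Y235.543 F1606
G1 X161.555 Y50.451
G1 X76.030 Y221.906
G1 X157.591 Y98.512
G1 X75.186 Y74.977
M5
G0 X79.706 Y50.218
M3 S428
G1 X68.397 Y77.519 F1467
G1 X41.096 Y88.828
G1 X13.795 Y77.519
G1 X2.486 Y50.218
G1 X13.795 Y22.917
G1 X41.096 Y11.608
G1 X68.397 Y22.917
G1 X79.706 Y50.218
M5
G0 X0.000 Y0.000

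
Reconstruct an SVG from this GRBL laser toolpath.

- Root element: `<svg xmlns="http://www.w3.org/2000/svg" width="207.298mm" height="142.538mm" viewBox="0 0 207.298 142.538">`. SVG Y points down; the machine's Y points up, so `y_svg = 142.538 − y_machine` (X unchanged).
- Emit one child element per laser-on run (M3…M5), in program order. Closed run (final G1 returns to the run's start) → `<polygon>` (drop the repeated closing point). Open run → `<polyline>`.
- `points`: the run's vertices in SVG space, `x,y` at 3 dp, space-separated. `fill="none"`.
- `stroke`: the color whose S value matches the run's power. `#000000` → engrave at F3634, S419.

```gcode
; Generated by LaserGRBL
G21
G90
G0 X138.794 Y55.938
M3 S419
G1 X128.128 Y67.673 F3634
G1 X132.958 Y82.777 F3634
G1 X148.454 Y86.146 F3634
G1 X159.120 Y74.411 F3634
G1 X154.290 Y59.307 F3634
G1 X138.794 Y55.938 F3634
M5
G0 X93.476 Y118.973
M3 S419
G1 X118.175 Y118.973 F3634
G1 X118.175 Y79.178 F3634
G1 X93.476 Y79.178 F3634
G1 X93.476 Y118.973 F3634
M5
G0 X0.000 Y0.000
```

y_svg = 142.538 − y_m. Every run uses S419, so all elements get stroke `#000000` (engrave).

[1] closed run; points: 138.794,86.600 128.128,74.865 132.958,59.761 148.454,56.392 159.120,68.127 154.290,83.231

[2] closed run; points: 93.476,23.565 118.175,23.565 118.175,63.360 93.476,63.360

<svg xmlns="http://www.w3.org/2000/svg" width="207.298mm" height="142.538mm" viewBox="0 0 207.298 142.538">
  <polygon points="138.794,86.600 128.128,74.865 132.958,59.761 148.454,56.392 159.120,68.127 154.290,83.231" fill="none" stroke="#000000"/>
  <polygon points="93.476,23.565 118.175,23.565 118.175,63.360 93.476,63.360" fill="none" stroke="#000000"/>
</svg>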